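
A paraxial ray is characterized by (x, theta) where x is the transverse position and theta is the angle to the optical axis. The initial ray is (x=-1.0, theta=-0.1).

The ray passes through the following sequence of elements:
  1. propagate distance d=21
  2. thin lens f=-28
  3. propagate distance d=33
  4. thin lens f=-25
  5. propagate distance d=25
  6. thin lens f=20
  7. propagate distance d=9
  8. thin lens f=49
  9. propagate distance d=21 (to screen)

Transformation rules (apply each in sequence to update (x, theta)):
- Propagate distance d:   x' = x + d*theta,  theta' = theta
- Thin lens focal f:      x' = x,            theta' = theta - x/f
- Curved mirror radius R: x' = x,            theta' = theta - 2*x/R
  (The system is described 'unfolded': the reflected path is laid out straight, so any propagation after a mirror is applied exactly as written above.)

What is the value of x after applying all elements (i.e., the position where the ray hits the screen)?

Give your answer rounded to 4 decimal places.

Initial: x=-1.0000 theta=-0.1000
After 1 (propagate distance d=21): x=-3.1000 theta=-0.1000
After 2 (thin lens f=-28): x=-3.1000 theta=-59/280 (≈-0.2107)
After 3 (propagate distance d=33): x=-563/56 (≈-10.0536) theta=-59/280 (≈-0.2107)
After 4 (thin lens f=-25): x=-563/56 (≈-10.0536) theta=-429/700 (≈-0.6129)
After 5 (propagate distance d=25): x=-25.3750 theta=-429/700 (≈-0.6129)
After 6 (thin lens f=20): x=-25.3750 theta=3673/5600 (≈0.6559)
After 7 (propagate distance d=9): x=-109043/5600 (≈-19.4720) theta=3673/5600 (≈0.6559)
After 8 (thin lens f=49): x=-109043/5600 (≈-19.4720) theta=14451/13720 (≈1.0533)
After 9 (propagate distance d=21 (to screen)): x=103759/39200 (≈2.6469) theta=14451/13720 (≈1.0533)
Rounded to 4 decimal places: x = 2.6469

Answer: 2.6469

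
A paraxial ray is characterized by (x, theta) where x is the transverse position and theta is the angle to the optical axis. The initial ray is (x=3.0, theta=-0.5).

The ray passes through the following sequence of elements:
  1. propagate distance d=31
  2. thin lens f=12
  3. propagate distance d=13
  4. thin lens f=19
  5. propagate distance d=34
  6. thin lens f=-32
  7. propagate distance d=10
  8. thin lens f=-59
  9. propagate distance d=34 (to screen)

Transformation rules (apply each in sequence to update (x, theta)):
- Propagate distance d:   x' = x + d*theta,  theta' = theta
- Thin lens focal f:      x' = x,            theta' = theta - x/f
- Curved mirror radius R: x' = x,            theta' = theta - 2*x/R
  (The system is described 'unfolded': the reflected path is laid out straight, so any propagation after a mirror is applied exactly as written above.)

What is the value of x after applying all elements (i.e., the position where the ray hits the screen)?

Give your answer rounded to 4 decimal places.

Answer: 112.4135

Derivation:
Initial: x=3.0000 theta=-0.5000
After 1 (propagate distance d=31): x=-12.5000 theta=-0.5000
After 2 (thin lens f=12): x=-12.5000 theta=13/24 (≈0.5417)
After 3 (propagate distance d=13): x=-131/24 (≈-5.4583) theta=13/24 (≈0.5417)
After 4 (thin lens f=19): x=-131/24 (≈-5.4583) theta=63/76 (≈0.8289)
After 5 (propagate distance d=34): x=10363/456 (≈22.7259) theta=63/76 (≈0.8289)
After 6 (thin lens f=-32): x=10363/456 (≈22.7259) theta=22459/14592 (≈1.5391)
After 7 (propagate distance d=10): x=4879/128 (≈38.1172) theta=22459/14592 (≈1.5391)
After 8 (thin lens f=-59): x=4879/128 (≈38.1172) theta=1881287/860928 (≈2.1852)
After 9 (propagate distance d=34 (to screen)): x=12097489/107616 (≈112.4135) theta=1881287/860928 (≈2.1852)
Rounded to 4 decimal places: x = 112.4135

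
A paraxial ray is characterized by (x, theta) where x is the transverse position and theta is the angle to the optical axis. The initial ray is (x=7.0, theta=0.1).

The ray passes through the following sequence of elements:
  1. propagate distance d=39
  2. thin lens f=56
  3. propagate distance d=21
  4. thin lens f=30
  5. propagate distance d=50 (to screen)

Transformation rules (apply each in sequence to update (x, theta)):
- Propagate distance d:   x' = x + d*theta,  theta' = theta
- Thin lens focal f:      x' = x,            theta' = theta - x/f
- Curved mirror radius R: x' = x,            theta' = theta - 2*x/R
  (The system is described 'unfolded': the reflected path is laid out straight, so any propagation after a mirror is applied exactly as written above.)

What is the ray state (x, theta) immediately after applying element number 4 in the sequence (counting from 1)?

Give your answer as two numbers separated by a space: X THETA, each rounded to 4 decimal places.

Answer: 8.9125 -0.3917

Derivation:
Initial: x=7.0000 theta=0.1000
After 1 (propagate distance d=39): x=10.9000 theta=0.1000
After 2 (thin lens f=56): x=10.9000 theta=-53/560 (≈-0.0946)
After 3 (propagate distance d=21): x=8.9125 theta=-53/560 (≈-0.0946)
After 4 (thin lens f=30): x=8.9125 theta=-6581/16800 (≈-0.3917)
Rounded to 4 decimal places: x = 8.9125, theta = -0.3917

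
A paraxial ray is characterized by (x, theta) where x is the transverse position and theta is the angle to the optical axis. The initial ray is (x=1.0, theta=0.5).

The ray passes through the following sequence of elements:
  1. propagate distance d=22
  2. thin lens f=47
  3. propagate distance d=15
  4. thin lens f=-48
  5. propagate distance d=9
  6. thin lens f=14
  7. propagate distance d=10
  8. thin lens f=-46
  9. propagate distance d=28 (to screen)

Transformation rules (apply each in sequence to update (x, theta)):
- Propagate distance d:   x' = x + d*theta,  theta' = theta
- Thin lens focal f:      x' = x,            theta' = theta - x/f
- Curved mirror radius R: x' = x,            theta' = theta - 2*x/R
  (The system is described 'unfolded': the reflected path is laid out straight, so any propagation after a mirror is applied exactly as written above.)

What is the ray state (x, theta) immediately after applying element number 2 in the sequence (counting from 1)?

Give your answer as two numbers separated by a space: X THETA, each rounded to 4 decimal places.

Answer: 12.0000 0.2447

Derivation:
Initial: x=1.0000 theta=0.5000
After 1 (propagate distance d=22): x=12.0000 theta=0.5000
After 2 (thin lens f=47): x=12.0000 theta=23/94 (≈0.2447)
Rounded to 4 decimal places: x = 12.0000, theta = 0.2447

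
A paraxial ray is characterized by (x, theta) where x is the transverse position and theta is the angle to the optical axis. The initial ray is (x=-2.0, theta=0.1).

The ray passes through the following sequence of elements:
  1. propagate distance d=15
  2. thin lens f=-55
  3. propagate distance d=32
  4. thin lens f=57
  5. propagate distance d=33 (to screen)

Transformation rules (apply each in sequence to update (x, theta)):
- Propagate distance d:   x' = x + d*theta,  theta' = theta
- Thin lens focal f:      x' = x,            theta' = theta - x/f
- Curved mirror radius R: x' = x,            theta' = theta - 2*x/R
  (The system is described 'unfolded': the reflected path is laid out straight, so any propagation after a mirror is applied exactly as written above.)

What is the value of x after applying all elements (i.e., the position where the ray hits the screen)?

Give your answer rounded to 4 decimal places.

Initial: x=-2.0000 theta=0.1000
After 1 (propagate distance d=15): x=-0.5000 theta=0.1000
After 2 (thin lens f=-55): x=-0.5000 theta=1/11 (≈0.0909)
After 3 (propagate distance d=32): x=53/22 (≈2.4091) theta=1/11 (≈0.0909)
After 4 (thin lens f=57): x=53/22 (≈2.4091) theta=61/1254 (≈0.0486)
After 5 (propagate distance d=33 (to screen)): x=839/209 (≈4.0144) theta=61/1254 (≈0.0486)
Rounded to 4 decimal places: x = 4.0144

Answer: 4.0144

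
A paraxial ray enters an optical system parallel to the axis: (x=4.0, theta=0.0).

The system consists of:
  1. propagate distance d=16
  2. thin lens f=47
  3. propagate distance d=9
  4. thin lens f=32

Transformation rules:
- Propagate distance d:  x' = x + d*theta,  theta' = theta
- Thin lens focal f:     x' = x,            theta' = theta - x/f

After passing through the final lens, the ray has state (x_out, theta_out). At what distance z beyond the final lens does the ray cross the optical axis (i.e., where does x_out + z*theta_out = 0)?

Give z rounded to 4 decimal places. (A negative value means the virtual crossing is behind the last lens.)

Answer: 17.3714

Derivation:
Initial: x=4.0000 theta=0.0000
After 1 (propagate distance d=16): x=4.0000 theta=0.0000
After 2 (thin lens f=47): x=4.0000 theta=-4/47 (≈-0.0851)
After 3 (propagate distance d=9): x=152/47 (≈3.2340) theta=-4/47 (≈-0.0851)
After 4 (thin lens f=32): x=152/47 (≈3.2340) theta=-35/188 (≈-0.1862)
z_focus = -x_out/theta_out = -(152/47)/(-35/188) = 608/35 ≈ 17.3714
Rounded to 4 decimal places: z = 17.3714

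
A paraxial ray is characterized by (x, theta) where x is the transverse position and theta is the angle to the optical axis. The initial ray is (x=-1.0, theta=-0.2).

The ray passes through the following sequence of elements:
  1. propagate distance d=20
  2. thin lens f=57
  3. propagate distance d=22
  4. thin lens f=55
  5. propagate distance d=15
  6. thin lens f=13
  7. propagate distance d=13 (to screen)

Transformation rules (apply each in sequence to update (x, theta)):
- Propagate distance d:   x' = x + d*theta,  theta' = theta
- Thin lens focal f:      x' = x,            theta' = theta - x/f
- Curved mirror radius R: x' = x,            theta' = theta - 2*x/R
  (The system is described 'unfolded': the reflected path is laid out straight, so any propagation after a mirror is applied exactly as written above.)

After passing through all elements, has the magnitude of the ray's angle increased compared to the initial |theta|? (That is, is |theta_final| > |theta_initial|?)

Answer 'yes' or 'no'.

Answer: yes

Derivation:
Initial: x=-1.0000 theta=-0.2000
After 1 (propagate distance d=20): x=-5.0000 theta=-0.2000
After 2 (thin lens f=57): x=-5.0000 theta=-32/285 (≈-0.1123)
After 3 (propagate distance d=22): x=-2129/285 (≈-7.4702) theta=-32/285 (≈-0.1123)
After 4 (thin lens f=55): x=-2129/285 (≈-7.4702) theta=123/5225 (≈0.0235)
After 5 (propagate distance d=15): x=-22312/3135 (≈-7.1171) theta=123/5225 (≈0.0235)
After 6 (thin lens f=13): x=-22312/3135 (≈-7.1171) theta=116357/203775 (≈0.5710)
After 7 (propagate distance d=13 (to screen)): x=1599/5225 (≈0.3060) theta=116357/203775 (≈0.5710)
|theta_initial|=0.2000 |theta_final|=116357/203775 (≈0.5710) -> increased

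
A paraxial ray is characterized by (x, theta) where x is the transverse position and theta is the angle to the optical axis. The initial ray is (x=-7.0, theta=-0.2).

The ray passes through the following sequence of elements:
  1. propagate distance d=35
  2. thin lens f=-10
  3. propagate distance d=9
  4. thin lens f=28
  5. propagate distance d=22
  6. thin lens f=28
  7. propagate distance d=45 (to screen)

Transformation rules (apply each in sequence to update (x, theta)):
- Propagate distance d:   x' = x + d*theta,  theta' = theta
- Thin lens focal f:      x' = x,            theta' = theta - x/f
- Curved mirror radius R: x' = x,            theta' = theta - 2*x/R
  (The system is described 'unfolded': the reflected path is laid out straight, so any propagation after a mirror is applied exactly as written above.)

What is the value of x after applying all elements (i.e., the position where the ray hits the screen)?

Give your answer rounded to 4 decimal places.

Answer: -1.2908

Derivation:
Initial: x=-7.0000 theta=-0.2000
After 1 (propagate distance d=35): x=-14.0000 theta=-0.2000
After 2 (thin lens f=-10): x=-14.0000 theta=-1.6000
After 3 (propagate distance d=9): x=-28.4000 theta=-1.6000
After 4 (thin lens f=28): x=-28.4000 theta=-41/70 (≈-0.5857)
After 5 (propagate distance d=22): x=-289/7 (≈-41.2857) theta=-41/70 (≈-0.5857)
After 6 (thin lens f=28): x=-289/7 (≈-41.2857) theta=871/980 (≈0.8888)
After 7 (propagate distance d=45 (to screen)): x=-253/196 (≈-1.2908) theta=871/980 (≈0.8888)
Rounded to 4 decimal places: x = -1.2908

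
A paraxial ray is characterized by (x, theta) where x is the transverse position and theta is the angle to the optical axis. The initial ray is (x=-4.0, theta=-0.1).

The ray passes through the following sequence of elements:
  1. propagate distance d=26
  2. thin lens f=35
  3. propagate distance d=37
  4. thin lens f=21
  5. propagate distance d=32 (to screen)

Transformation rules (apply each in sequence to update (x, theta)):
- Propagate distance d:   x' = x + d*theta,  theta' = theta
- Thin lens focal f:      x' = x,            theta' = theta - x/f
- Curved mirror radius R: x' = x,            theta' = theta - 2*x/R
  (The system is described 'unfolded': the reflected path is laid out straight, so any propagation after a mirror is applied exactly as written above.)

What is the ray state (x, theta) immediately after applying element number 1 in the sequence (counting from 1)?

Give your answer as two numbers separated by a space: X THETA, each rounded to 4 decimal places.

Initial: x=-4.0000 theta=-0.1000
After 1 (propagate distance d=26): x=-6.6000 theta=-0.1000
Rounded to 4 decimal places: x = -6.6000, theta = -0.1000

Answer: -6.6000 -0.1000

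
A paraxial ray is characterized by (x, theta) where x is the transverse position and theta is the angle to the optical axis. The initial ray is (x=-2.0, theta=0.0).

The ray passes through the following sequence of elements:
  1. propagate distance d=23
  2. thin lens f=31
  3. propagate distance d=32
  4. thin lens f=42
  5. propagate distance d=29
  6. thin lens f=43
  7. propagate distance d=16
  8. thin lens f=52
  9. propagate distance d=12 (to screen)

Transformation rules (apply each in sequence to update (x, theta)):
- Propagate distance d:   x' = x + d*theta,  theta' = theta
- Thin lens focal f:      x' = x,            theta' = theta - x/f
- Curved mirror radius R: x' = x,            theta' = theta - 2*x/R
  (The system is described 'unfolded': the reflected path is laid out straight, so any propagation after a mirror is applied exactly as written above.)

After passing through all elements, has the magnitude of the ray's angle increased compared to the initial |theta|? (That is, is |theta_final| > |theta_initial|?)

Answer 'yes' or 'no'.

Initial: x=-2.0000 theta=0.0000
After 1 (propagate distance d=23): x=-2.0000 theta=0.0000
After 2 (thin lens f=31): x=-2.0000 theta=2/31 (≈0.0645)
After 3 (propagate distance d=32): x=2/31 (≈0.0645) theta=2/31 (≈0.0645)
After 4 (thin lens f=42): x=2/31 (≈0.0645) theta=41/651 (≈0.0630)
After 5 (propagate distance d=29): x=1231/651 (≈1.8909) theta=41/651 (≈0.0630)
After 6 (thin lens f=43): x=1231/651 (≈1.8909) theta=76/3999 (≈0.0190)
After 7 (propagate distance d=16): x=61445/27993 (≈2.1950) theta=76/3999 (≈0.0190)
After 8 (thin lens f=52): x=61445/27993 (≈2.1950) theta=-33781/1455636 (≈-0.0232)
After 9 (propagate distance d=12 (to screen)): x=697442/363909 (≈1.9165) theta=-33781/1455636 (≈-0.0232)
|theta_initial|=0.0000 |theta_final|=33781/1455636 (≈0.0232) -> increased

Answer: yes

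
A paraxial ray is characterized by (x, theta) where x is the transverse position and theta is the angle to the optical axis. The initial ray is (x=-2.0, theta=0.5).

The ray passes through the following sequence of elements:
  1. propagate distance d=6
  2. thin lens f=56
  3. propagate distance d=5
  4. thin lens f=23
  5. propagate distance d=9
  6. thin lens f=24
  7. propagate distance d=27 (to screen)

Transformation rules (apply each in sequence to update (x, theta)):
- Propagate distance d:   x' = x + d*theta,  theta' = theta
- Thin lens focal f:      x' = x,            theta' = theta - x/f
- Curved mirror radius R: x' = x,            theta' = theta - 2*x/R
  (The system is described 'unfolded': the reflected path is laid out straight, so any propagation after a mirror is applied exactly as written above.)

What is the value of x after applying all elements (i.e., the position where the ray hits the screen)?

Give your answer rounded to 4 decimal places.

Initial: x=-2.0000 theta=0.5000
After 1 (propagate distance d=6): x=1.0000 theta=0.5000
After 2 (thin lens f=56): x=1.0000 theta=27/56 (≈0.4821)
After 3 (propagate distance d=5): x=191/56 (≈3.4107) theta=27/56 (≈0.4821)
After 4 (thin lens f=23): x=191/56 (≈3.4107) theta=215/644 (≈0.3339)
After 5 (propagate distance d=9): x=8263/1288 (≈6.4154) theta=215/644 (≈0.3339)
After 6 (thin lens f=24): x=8263/1288 (≈6.4154) theta=2057/30912 (≈0.0665)
After 7 (propagate distance d=27 (to screen)): x=3679/448 (≈8.2121) theta=2057/30912 (≈0.0665)
Rounded to 4 decimal places: x = 8.2121

Answer: 8.2121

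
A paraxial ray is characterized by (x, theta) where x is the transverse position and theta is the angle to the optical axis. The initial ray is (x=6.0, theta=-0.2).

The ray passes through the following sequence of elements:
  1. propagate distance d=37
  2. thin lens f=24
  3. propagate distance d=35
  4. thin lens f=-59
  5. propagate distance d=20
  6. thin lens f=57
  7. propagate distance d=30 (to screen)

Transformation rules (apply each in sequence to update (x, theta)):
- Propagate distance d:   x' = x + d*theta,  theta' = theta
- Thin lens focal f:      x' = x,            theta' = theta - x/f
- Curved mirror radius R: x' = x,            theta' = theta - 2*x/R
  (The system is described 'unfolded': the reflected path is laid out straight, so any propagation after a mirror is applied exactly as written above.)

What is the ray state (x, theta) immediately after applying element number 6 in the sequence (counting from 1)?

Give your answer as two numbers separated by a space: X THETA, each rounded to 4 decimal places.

Answer: -11.3470 -0.0504

Derivation:
Initial: x=6.0000 theta=-0.2000
After 1 (propagate distance d=37): x=-1.4000 theta=-0.2000
After 2 (thin lens f=24): x=-1.4000 theta=-17/120 (≈-0.1417)
After 3 (propagate distance d=35): x=-763/120 (≈-6.3583) theta=-17/120 (≈-0.1417)
After 4 (thin lens f=-59): x=-763/120 (≈-6.3583) theta=-883/3540 (≈-0.2494)
After 5 (propagate distance d=20): x=-26779/2360 (≈-11.3470) theta=-883/3540 (≈-0.2494)
After 6 (thin lens f=57): x=-26779/2360 (≈-11.3470) theta=-1355/26904 (≈-0.0504)
Rounded to 4 decimal places: x = -11.3470, theta = -0.0504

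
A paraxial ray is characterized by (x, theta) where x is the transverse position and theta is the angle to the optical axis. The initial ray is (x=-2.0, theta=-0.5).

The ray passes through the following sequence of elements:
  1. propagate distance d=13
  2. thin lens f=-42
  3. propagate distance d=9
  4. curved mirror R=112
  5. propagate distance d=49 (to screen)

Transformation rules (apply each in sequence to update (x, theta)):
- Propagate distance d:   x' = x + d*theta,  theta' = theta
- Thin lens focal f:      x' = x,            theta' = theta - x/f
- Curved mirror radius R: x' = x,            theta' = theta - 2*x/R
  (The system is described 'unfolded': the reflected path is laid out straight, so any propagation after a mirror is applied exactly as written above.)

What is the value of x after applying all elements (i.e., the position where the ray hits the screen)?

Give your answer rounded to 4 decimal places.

Answer: -36.2693

Derivation:
Initial: x=-2.0000 theta=-0.5000
After 1 (propagate distance d=13): x=-8.5000 theta=-0.5000
After 2 (thin lens f=-42): x=-8.5000 theta=-59/84 (≈-0.7024)
After 3 (propagate distance d=9): x=-415/28 (≈-14.8214) theta=-59/84 (≈-0.7024)
After 4 (curved mirror R=112): x=-415/28 (≈-14.8214) theta=-2059/4704 (≈-0.4377)
After 5 (propagate distance d=49 (to screen)): x=-24373/672 (≈-36.2693) theta=-2059/4704 (≈-0.4377)
Rounded to 4 decimal places: x = -36.2693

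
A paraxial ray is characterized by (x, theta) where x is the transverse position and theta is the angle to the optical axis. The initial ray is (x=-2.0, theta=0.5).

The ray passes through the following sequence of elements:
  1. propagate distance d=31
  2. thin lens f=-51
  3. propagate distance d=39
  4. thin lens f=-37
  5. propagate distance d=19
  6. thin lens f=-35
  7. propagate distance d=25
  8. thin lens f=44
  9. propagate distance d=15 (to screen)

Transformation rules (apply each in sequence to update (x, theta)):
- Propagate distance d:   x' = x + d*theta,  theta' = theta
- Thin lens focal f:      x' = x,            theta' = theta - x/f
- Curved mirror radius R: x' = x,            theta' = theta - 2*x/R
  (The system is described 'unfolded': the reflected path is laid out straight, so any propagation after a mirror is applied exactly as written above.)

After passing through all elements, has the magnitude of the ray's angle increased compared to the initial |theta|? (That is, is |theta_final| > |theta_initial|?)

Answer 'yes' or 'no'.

Initial: x=-2.0000 theta=0.5000
After 1 (propagate distance d=31): x=13.5000 theta=0.5000
After 2 (thin lens f=-51): x=13.5000 theta=13/17 (≈0.7647)
After 3 (propagate distance d=39): x=1473/34 (≈43.3235) theta=13/17 (≈0.7647)
After 4 (thin lens f=-37): x=1473/34 (≈43.3235) theta=2435/1258 (≈1.9356)
After 5 (propagate distance d=19): x=50383/629 (≈80.1002) theta=2435/1258 (≈1.9356)
After 6 (thin lens f=-35): x=50383/629 (≈80.1002) theta=185991/44030 (≈4.2242)
After 7 (propagate distance d=25): x=1635317/8806 (≈185.7049) theta=185991/44030 (≈4.2242)
After 8 (thin lens f=44): x=1635317/8806 (≈185.7049) theta=7019/1937320 (≈0.0036)
After 9 (propagate distance d=15 (to screen)): x=71975005/387464 (≈185.7592) theta=7019/1937320 (≈0.0036)
|theta_initial|=0.5000 |theta_final|=7019/1937320 (≈0.0036) -> not increased

Answer: no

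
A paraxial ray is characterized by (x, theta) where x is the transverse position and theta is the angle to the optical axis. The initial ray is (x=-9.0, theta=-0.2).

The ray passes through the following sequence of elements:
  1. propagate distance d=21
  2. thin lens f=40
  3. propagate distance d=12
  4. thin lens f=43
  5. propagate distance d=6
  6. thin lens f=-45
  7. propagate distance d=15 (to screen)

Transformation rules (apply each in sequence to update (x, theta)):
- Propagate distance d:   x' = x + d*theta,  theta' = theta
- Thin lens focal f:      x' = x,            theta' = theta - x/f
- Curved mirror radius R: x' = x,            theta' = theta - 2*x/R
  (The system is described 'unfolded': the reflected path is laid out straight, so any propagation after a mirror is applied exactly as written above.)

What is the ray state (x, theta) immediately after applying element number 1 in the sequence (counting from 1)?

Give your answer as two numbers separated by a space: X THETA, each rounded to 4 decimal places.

Answer: -13.2000 -0.2000

Derivation:
Initial: x=-9.0000 theta=-0.2000
After 1 (propagate distance d=21): x=-13.2000 theta=-0.2000
Rounded to 4 decimal places: x = -13.2000, theta = -0.2000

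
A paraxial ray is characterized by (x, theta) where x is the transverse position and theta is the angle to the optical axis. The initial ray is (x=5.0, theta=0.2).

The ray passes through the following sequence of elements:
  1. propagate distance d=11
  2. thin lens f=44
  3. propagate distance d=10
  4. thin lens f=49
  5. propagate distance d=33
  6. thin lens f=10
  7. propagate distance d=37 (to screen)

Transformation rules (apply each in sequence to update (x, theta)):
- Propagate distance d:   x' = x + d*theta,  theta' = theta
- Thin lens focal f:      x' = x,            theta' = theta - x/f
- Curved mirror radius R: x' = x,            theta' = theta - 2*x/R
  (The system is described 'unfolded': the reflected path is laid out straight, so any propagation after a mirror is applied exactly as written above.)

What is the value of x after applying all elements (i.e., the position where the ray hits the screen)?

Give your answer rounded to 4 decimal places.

Answer: -14.2742

Derivation:
Initial: x=5.0000 theta=0.2000
After 1 (propagate distance d=11): x=7.2000 theta=0.2000
After 2 (thin lens f=44): x=7.2000 theta=2/55 (≈0.0364)
After 3 (propagate distance d=10): x=416/55 (≈7.5636) theta=2/55 (≈0.0364)
After 4 (thin lens f=49): x=416/55 (≈7.5636) theta=-318/2695 (≈-0.1180)
After 5 (propagate distance d=33): x=1978/539 (≈3.6698) theta=-318/2695 (≈-0.1180)
After 6 (thin lens f=10): x=1978/539 (≈3.6698) theta=-1307/2695 (≈-0.4850)
After 7 (propagate distance d=37 (to screen)): x=-38469/2695 (≈-14.2742) theta=-1307/2695 (≈-0.4850)
Rounded to 4 decimal places: x = -14.2742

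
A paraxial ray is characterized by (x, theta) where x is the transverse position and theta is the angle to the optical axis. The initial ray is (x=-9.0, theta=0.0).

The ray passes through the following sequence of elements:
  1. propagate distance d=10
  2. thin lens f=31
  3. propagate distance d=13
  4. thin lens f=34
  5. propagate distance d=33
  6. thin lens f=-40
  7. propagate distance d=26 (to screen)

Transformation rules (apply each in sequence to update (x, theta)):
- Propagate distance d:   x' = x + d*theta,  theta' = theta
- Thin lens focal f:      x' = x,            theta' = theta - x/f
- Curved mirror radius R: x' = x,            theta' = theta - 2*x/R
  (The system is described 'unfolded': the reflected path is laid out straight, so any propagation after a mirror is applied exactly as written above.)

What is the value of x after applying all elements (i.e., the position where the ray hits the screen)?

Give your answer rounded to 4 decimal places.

Initial: x=-9.0000 theta=0.0000
After 1 (propagate distance d=10): x=-9.0000 theta=0.0000
After 2 (thin lens f=31): x=-9.0000 theta=9/31 (≈0.2903)
After 3 (propagate distance d=13): x=-162/31 (≈-5.2258) theta=9/31 (≈0.2903)
After 4 (thin lens f=34): x=-162/31 (≈-5.2258) theta=234/527 (≈0.4440)
After 5 (propagate distance d=33): x=4968/527 (≈9.4269) theta=234/527 (≈0.4440)
After 6 (thin lens f=-40): x=4968/527 (≈9.4269) theta=1791/2635 (≈0.6797)
After 7 (propagate distance d=26 (to screen)): x=71406/2635 (≈27.0991) theta=1791/2635 (≈0.6797)
Rounded to 4 decimal places: x = 27.0991

Answer: 27.0991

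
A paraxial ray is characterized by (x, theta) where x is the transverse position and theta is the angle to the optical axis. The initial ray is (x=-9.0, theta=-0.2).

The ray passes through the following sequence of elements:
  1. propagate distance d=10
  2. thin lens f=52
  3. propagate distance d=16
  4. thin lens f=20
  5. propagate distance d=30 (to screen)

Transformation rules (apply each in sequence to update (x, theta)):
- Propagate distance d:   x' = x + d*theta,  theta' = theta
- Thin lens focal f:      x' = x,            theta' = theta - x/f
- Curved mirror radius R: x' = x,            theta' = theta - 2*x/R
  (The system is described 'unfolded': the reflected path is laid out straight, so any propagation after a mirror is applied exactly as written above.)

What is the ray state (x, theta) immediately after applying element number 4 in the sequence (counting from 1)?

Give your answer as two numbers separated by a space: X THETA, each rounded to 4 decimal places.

Initial: x=-9.0000 theta=-0.2000
After 1 (propagate distance d=10): x=-11.0000 theta=-0.2000
After 2 (thin lens f=52): x=-11.0000 theta=3/260 (≈0.0115)
After 3 (propagate distance d=16): x=-703/65 (≈-10.8154) theta=3/260 (≈0.0115)
After 4 (thin lens f=20): x=-703/65 (≈-10.8154) theta=359/650 (≈0.5523)
Rounded to 4 decimal places: x = -10.8154, theta = 0.5523

Answer: -10.8154 0.5523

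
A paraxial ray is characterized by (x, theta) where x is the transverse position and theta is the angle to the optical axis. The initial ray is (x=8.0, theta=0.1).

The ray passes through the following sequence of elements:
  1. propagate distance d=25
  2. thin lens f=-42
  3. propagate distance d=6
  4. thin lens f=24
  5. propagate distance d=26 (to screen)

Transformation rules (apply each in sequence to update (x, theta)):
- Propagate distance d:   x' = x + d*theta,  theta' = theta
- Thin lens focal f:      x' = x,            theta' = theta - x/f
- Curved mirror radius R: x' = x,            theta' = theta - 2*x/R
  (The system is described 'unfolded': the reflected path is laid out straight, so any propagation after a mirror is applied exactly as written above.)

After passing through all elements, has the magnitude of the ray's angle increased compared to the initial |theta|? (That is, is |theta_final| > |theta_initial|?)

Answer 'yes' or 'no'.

Answer: yes

Derivation:
Initial: x=8.0000 theta=0.1000
After 1 (propagate distance d=25): x=10.5000 theta=0.1000
After 2 (thin lens f=-42): x=10.5000 theta=0.3500
After 3 (propagate distance d=6): x=12.6000 theta=0.3500
After 4 (thin lens f=24): x=12.6000 theta=-0.1750
After 5 (propagate distance d=26 (to screen)): x=8.0500 theta=-0.1750
|theta_initial|=0.1000 |theta_final|=0.1750 -> increased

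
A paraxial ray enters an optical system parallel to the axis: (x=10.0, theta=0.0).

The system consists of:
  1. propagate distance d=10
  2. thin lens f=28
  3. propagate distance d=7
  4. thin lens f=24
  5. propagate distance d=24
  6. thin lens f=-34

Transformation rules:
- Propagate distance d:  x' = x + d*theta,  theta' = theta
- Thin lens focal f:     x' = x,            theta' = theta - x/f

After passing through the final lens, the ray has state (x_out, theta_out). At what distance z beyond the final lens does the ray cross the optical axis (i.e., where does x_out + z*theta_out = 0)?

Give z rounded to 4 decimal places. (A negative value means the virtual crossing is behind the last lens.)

Initial: x=10.0000 theta=0.0000
After 1 (propagate distance d=10): x=10.0000 theta=0.0000
After 2 (thin lens f=28): x=10.0000 theta=-5/14 (≈-0.3571)
After 3 (propagate distance d=7): x=7.5000 theta=-5/14 (≈-0.3571)
After 4 (thin lens f=24): x=7.5000 theta=-75/112 (≈-0.6696)
After 5 (propagate distance d=24): x=-60/7 (≈-8.5714) theta=-75/112 (≈-0.6696)
After 6 (thin lens f=-34): x=-60/7 (≈-8.5714) theta=-1755/1904 (≈-0.9217)
z_focus = -x_out/theta_out = -(-60/7)/(-1755/1904) = -1088/117 ≈ -9.2991
Rounded to 4 decimal places: z = -9.2991

Answer: -9.2991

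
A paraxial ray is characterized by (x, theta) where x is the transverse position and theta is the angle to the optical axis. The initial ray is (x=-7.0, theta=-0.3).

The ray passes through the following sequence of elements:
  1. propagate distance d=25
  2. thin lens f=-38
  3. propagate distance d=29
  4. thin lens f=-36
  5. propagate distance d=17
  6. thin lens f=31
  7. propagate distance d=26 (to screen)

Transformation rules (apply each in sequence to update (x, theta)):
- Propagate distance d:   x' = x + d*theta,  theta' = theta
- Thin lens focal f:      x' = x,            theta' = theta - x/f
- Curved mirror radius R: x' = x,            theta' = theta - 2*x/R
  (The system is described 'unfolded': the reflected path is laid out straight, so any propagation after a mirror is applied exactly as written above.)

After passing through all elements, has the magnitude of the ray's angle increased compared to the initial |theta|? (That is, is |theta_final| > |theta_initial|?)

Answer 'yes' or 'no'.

Answer: yes

Derivation:
Initial: x=-7.0000 theta=-0.3000
After 1 (propagate distance d=25): x=-14.5000 theta=-0.3000
After 2 (thin lens f=-38): x=-14.5000 theta=-259/380 (≈-0.6816)
After 3 (propagate distance d=29): x=-13021/380 (≈-34.2658) theta=-259/380 (≈-0.6816)
After 4 (thin lens f=-36): x=-13021/380 (≈-34.2658) theta=-4469/2736 (≈-1.6334)
After 5 (propagate distance d=17): x=-848621/13680 (≈-62.0337) theta=-4469/2736 (≈-1.6334)
After 6 (thin lens f=31): x=-848621/13680 (≈-62.0337) theta=77963/212040 (≈0.3677)
After 7 (propagate distance d=26 (to screen)): x=-494515/9424 (≈-52.4740) theta=77963/212040 (≈0.3677)
|theta_initial|=0.3000 |theta_final|=77963/212040 (≈0.3677) -> increased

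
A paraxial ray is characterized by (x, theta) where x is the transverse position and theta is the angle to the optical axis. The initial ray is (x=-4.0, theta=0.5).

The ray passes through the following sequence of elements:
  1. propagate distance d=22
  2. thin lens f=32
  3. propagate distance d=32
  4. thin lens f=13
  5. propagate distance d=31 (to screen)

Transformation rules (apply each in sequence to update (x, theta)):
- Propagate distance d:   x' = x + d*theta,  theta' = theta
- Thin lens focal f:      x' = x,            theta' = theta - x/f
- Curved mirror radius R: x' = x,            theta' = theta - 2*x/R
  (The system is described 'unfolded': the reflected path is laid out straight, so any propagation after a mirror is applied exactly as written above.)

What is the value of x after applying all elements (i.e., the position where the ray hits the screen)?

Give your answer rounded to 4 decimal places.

Answer: -13.4351

Derivation:
Initial: x=-4.0000 theta=0.5000
After 1 (propagate distance d=22): x=7.0000 theta=0.5000
After 2 (thin lens f=32): x=7.0000 theta=9/32 (≈0.2813)
After 3 (propagate distance d=32): x=16.0000 theta=9/32 (≈0.2813)
After 4 (thin lens f=13): x=16.0000 theta=-395/416 (≈-0.9495)
After 5 (propagate distance d=31 (to screen)): x=-5589/416 (≈-13.4351) theta=-395/416 (≈-0.9495)
Rounded to 4 decimal places: x = -13.4351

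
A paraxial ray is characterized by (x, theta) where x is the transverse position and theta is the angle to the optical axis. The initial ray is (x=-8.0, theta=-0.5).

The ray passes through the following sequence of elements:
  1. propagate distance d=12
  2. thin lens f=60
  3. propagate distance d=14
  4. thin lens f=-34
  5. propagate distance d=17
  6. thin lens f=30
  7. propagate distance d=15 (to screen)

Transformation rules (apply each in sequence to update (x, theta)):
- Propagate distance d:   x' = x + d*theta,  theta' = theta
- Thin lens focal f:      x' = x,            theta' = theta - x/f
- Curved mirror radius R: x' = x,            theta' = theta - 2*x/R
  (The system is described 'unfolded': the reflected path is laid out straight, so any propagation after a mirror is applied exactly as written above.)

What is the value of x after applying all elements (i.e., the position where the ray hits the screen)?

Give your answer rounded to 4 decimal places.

Answer: -27.3902

Derivation:
Initial: x=-8.0000 theta=-0.5000
After 1 (propagate distance d=12): x=-14.0000 theta=-0.5000
After 2 (thin lens f=60): x=-14.0000 theta=-4/15 (≈-0.2667)
After 3 (propagate distance d=14): x=-266/15 (≈-17.7333) theta=-4/15 (≈-0.2667)
After 4 (thin lens f=-34): x=-266/15 (≈-17.7333) theta=-67/85 (≈-0.7882)
After 5 (propagate distance d=17): x=-467/15 (≈-31.1333) theta=-67/85 (≈-0.7882)
After 6 (thin lens f=30): x=-467/15 (≈-31.1333) theta=1909/7650 (≈0.2495)
After 7 (propagate distance d=15 (to screen)): x=-13969/510 (≈-27.3902) theta=1909/7650 (≈0.2495)
Rounded to 4 decimal places: x = -27.3902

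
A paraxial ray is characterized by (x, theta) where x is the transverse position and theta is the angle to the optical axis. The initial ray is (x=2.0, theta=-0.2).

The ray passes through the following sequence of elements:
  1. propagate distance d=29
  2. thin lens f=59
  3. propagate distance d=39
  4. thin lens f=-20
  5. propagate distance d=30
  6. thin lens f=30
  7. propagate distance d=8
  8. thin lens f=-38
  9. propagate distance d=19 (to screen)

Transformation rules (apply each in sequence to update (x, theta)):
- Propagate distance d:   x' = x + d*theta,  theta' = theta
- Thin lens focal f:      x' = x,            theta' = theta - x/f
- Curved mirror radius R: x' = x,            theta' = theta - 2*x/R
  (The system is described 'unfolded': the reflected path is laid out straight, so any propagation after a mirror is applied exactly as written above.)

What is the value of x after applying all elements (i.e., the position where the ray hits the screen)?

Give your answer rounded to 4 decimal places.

Initial: x=2.0000 theta=-0.2000
After 1 (propagate distance d=29): x=-3.8000 theta=-0.2000
After 2 (thin lens f=59): x=-3.8000 theta=-8/59 (≈-0.1356)
After 3 (propagate distance d=39): x=-2681/295 (≈-9.0881) theta=-8/59 (≈-0.1356)
After 4 (thin lens f=-20): x=-2681/295 (≈-9.0881) theta=-0.5900
After 5 (propagate distance d=30): x=-3161/118 (≈-26.7881) theta=-0.5900
After 6 (thin lens f=30): x=-3161/118 (≈-26.7881) theta=2681/8850 (≈0.3029)
After 7 (propagate distance d=8): x=-215627/8850 (≈-24.3646) theta=2681/8850 (≈0.3029)
After 8 (thin lens f=-38): x=-215627/8850 (≈-24.3646) theta=-113749/336300 (≈-0.3382)
After 9 (propagate distance d=19 (to screen)): x=-545003/17700 (≈-30.7911) theta=-113749/336300 (≈-0.3382)
Rounded to 4 decimal places: x = -30.7911

Answer: -30.7911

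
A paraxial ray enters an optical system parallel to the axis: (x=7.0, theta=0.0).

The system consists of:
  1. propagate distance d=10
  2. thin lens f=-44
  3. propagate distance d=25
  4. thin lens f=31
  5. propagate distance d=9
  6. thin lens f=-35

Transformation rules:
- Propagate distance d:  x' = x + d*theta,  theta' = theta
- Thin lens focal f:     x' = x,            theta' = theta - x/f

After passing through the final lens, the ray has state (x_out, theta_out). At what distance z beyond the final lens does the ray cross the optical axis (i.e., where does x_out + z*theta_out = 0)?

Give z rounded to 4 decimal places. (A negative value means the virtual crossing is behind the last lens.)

Answer: -134.6788

Derivation:
Initial: x=7.0000 theta=0.0000
After 1 (propagate distance d=10): x=7.0000 theta=0.0000
After 2 (thin lens f=-44): x=7.0000 theta=7/44 (≈0.1591)
After 3 (propagate distance d=25): x=483/44 (≈10.9773) theta=7/44 (≈0.1591)
After 4 (thin lens f=31): x=483/44 (≈10.9773) theta=-133/682 (≈-0.1950)
After 5 (propagate distance d=9): x=12579/1364 (≈9.2221) theta=-133/682 (≈-0.1950)
After 6 (thin lens f=-35): x=12579/1364 (≈9.2221) theta=467/6820 (≈0.0685)
z_focus = -x_out/theta_out = -(12579/1364)/(467/6820) = -62895/467 ≈ -134.6788
Rounded to 4 decimal places: z = -134.6788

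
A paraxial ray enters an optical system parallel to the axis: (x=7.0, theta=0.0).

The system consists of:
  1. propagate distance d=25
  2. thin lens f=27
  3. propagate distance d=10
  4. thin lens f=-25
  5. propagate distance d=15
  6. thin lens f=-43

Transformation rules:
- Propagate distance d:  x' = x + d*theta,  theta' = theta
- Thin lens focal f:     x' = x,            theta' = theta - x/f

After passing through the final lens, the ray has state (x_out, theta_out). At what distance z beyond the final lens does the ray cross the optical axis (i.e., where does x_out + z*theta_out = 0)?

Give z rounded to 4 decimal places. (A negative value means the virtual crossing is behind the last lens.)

Answer: 336.2821

Derivation:
Initial: x=7.0000 theta=0.0000
After 1 (propagate distance d=25): x=7.0000 theta=0.0000
After 2 (thin lens f=27): x=7.0000 theta=-7/27 (≈-0.2593)
After 3 (propagate distance d=10): x=119/27 (≈4.4074) theta=-7/27 (≈-0.2593)
After 4 (thin lens f=-25): x=119/27 (≈4.4074) theta=-56/675 (≈-0.0830)
After 5 (propagate distance d=15): x=427/135 (≈3.1630) theta=-56/675 (≈-0.0830)
After 6 (thin lens f=-43): x=427/135 (≈3.1630) theta=-91/9675 (≈-0.0094)
z_focus = -x_out/theta_out = -(427/135)/(-91/9675) = 13115/39 ≈ 336.2821
Rounded to 4 decimal places: z = 336.2821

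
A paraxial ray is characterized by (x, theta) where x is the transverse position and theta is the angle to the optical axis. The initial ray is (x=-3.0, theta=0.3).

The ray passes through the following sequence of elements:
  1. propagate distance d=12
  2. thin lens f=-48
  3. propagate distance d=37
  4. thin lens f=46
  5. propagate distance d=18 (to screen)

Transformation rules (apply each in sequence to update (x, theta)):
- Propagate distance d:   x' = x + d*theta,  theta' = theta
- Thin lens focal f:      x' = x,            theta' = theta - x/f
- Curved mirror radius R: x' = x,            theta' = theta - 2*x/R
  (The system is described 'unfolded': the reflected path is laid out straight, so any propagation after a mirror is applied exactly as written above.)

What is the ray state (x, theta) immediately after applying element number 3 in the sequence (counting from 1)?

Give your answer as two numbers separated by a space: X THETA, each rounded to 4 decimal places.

Initial: x=-3.0000 theta=0.3000
After 1 (propagate distance d=12): x=0.6000 theta=0.3000
After 2 (thin lens f=-48): x=0.6000 theta=0.3125
After 3 (propagate distance d=37): x=12.1625 theta=0.3125
Rounded to 4 decimal places: x = 12.1625, theta = 0.3125

Answer: 12.1625 0.3125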